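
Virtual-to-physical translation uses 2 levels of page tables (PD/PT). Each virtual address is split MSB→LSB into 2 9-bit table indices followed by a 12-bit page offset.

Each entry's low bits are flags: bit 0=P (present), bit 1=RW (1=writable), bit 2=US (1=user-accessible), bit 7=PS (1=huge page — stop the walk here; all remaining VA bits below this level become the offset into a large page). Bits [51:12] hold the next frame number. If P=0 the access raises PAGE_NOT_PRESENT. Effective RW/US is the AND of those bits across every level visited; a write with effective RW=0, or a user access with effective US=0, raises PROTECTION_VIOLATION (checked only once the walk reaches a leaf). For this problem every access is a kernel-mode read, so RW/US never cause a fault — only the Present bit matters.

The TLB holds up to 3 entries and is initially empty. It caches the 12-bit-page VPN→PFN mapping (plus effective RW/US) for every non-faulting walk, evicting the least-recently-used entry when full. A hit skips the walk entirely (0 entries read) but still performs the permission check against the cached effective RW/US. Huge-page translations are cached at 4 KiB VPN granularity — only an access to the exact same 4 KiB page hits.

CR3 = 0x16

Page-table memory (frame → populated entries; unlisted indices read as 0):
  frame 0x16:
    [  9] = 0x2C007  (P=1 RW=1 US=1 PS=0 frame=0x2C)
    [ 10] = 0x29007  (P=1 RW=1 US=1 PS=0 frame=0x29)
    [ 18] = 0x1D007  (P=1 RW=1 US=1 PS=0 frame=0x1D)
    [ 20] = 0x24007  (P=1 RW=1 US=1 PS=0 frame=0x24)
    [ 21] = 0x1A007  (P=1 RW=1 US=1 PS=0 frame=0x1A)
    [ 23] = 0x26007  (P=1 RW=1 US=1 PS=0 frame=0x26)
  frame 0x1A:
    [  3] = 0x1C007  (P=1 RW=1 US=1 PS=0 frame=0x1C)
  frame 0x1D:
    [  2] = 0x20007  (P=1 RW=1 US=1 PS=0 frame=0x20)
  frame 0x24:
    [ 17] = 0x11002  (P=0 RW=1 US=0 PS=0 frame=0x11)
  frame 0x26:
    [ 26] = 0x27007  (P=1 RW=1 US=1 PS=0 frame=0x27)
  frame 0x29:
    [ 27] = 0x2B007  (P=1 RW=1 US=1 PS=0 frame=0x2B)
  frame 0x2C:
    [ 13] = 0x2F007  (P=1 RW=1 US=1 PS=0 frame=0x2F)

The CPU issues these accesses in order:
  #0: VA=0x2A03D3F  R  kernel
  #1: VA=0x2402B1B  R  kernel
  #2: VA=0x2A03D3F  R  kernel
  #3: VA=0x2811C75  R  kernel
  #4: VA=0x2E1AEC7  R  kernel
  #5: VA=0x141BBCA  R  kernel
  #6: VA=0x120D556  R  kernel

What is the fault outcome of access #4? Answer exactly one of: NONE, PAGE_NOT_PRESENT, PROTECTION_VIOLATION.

Walk each access:
#0 VA=0x2A03D3F (r,kernel):
  L0 @0x16[21] → 0x1A007  P=1,RW=1,US=1,PS=0
  L1 @0x1A[3] → 0x1C007  P=1,RW=1,US=1,PS=0
  ✓ 0x1CD3F  — 2 lookups
#1 VA=0x2402B1B (r,kernel):
  L0 @0x16[18] → 0x1D007  P=1,RW=1,US=1,PS=0
  L1 @0x1D[2] → 0x20007  P=1,RW=1,US=1,PS=0
  ✓ 0x20B1B  — 2 lookups
#2 VA=0x2A03D3F (r,kernel):
  TLB hit vpn=0x2A03 → PA=0x1CD3F
#3 VA=0x2811C75 (r,kernel):
  L0 @0x16[20] → 0x24007  P=1,RW=1,US=1,PS=0
  L1 @0x24[17] → 0x11002  P=0,RW=1,US=0,PS=0
  ⇒ fault: PAGE_NOT_PRESENT  — 2 lookups
#4 VA=0x2E1AEC7 (r,kernel):
  L0 @0x16[23] → 0x26007  P=1,RW=1,US=1,PS=0
  L1 @0x26[26] → 0x27007  P=1,RW=1,US=1,PS=0
  ✓ 0x27EC7  — 2 lookups
#5 VA=0x141BBCA (r,kernel):
  L0 @0x16[10] → 0x29007  P=1,RW=1,US=1,PS=0
  L1 @0x29[27] → 0x2B007  P=1,RW=1,US=1,PS=0
  ✓ 0x2BBCA  — 2 lookups
#6 VA=0x120D556 (r,kernel):
  L0 @0x16[9] → 0x2C007  P=1,RW=1,US=1,PS=0
  L1 @0x2C[13] → 0x2F007  P=1,RW=1,US=1,PS=0
  ✓ 0x2F556  — 2 lookups

Access #4 fault: NONE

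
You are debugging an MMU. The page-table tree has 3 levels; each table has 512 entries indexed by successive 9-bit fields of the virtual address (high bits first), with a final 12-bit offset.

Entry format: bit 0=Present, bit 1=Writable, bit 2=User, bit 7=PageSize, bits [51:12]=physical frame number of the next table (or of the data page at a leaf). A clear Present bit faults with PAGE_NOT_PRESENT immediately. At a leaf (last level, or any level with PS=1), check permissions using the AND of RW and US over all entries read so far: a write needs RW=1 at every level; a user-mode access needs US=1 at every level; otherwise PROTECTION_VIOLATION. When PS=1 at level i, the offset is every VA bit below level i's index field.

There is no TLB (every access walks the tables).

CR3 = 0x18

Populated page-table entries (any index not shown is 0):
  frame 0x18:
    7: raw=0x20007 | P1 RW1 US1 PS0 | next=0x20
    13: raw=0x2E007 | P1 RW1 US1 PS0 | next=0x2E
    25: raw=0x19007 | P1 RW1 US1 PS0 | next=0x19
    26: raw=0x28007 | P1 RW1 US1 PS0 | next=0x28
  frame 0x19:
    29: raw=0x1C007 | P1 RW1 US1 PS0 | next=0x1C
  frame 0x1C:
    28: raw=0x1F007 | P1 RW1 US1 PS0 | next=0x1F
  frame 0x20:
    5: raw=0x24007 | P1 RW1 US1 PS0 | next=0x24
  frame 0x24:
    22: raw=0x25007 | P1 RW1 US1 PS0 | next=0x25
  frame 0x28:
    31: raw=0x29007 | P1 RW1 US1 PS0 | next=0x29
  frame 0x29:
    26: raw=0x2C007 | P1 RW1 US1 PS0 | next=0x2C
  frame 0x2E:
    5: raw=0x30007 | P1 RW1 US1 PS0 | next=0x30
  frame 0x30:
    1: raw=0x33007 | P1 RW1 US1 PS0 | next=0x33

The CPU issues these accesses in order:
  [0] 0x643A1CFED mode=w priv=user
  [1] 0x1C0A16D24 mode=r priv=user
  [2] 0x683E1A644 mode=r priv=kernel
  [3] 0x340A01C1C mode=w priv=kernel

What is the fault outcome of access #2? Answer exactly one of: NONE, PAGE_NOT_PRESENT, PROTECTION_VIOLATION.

Per-access translation:
#0 VA=0x643A1CFED (w,user):
  lvl0: tbl 0x18, slot 25 ⇒ 0x19007 (P1/RW1/US1/PS0)
  lvl1: tbl 0x19, slot 29 ⇒ 0x1C007 (P1/RW1/US1/PS0)
  lvl2: tbl 0x1C, slot 28 ⇒ 0x1F007 (P1/RW1/US1/PS0)
  → PA=0x1FFED  (3 entries read)
#1 VA=0x1C0A16D24 (r,user):
  lvl0: tbl 0x18, slot 7 ⇒ 0x20007 (P1/RW1/US1/PS0)
  lvl1: tbl 0x20, slot 5 ⇒ 0x24007 (P1/RW1/US1/PS0)
  lvl2: tbl 0x24, slot 22 ⇒ 0x25007 (P1/RW1/US1/PS0)
  → PA=0x25D24  (3 entries read)
#2 VA=0x683E1A644 (r,kernel):
  lvl0: tbl 0x18, slot 26 ⇒ 0x28007 (P1/RW1/US1/PS0)
  lvl1: tbl 0x28, slot 31 ⇒ 0x29007 (P1/RW1/US1/PS0)
  lvl2: tbl 0x29, slot 26 ⇒ 0x2C007 (P1/RW1/US1/PS0)
  → PA=0x2C644  (3 entries read)
#3 VA=0x340A01C1C (w,kernel):
  lvl0: tbl 0x18, slot 13 ⇒ 0x2E007 (P1/RW1/US1/PS0)
  lvl1: tbl 0x2E, slot 5 ⇒ 0x30007 (P1/RW1/US1/PS0)
  lvl2: tbl 0x30, slot 1 ⇒ 0x33007 (P1/RW1/US1/PS0)
  → PA=0x33C1C  (3 entries read)

Access #2 fault: NONE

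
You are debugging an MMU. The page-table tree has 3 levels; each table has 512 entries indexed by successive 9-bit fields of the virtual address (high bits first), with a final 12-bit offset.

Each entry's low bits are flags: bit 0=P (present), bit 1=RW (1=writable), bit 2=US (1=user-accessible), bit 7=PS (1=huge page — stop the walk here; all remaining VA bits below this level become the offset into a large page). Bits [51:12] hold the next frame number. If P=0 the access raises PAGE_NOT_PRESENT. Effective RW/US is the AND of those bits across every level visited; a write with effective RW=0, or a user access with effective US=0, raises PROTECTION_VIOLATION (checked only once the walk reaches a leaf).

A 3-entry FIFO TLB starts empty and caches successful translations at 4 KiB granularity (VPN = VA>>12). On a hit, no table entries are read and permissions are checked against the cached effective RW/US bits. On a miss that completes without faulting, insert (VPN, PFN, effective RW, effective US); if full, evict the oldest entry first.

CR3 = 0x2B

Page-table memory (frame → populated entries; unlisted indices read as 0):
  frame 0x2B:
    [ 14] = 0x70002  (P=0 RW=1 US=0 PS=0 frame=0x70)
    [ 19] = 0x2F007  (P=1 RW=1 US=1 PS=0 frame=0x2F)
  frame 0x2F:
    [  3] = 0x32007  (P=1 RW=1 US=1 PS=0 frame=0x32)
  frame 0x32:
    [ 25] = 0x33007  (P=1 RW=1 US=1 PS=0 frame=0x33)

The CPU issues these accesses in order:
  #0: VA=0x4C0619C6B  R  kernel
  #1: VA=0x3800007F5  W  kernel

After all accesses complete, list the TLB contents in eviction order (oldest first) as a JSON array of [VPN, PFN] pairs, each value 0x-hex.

Trace:
#0 VA=0x4C0619C6B (r,kernel):
  lvl0: tbl 0x2B, slot 19 ⇒ 0x2F007 (P1/RW1/US1/PS0)
  lvl1: tbl 0x2F, slot 3 ⇒ 0x32007 (P1/RW1/US1/PS0)
  lvl2: tbl 0x32, slot 25 ⇒ 0x33007 (P1/RW1/US1/PS0)
  ⇒ phys 0x33C6B  [3 reads]
#1 VA=0x3800007F5 (w,kernel):
  lvl0: tbl 0x2B, slot 14 ⇒ 0x70002 (P0/RW1/US0/PS0)
  ⇒ fault: PAGE_NOT_PRESENT  — 1 lookups

TLB: [["0x4C0619", "0x33"]]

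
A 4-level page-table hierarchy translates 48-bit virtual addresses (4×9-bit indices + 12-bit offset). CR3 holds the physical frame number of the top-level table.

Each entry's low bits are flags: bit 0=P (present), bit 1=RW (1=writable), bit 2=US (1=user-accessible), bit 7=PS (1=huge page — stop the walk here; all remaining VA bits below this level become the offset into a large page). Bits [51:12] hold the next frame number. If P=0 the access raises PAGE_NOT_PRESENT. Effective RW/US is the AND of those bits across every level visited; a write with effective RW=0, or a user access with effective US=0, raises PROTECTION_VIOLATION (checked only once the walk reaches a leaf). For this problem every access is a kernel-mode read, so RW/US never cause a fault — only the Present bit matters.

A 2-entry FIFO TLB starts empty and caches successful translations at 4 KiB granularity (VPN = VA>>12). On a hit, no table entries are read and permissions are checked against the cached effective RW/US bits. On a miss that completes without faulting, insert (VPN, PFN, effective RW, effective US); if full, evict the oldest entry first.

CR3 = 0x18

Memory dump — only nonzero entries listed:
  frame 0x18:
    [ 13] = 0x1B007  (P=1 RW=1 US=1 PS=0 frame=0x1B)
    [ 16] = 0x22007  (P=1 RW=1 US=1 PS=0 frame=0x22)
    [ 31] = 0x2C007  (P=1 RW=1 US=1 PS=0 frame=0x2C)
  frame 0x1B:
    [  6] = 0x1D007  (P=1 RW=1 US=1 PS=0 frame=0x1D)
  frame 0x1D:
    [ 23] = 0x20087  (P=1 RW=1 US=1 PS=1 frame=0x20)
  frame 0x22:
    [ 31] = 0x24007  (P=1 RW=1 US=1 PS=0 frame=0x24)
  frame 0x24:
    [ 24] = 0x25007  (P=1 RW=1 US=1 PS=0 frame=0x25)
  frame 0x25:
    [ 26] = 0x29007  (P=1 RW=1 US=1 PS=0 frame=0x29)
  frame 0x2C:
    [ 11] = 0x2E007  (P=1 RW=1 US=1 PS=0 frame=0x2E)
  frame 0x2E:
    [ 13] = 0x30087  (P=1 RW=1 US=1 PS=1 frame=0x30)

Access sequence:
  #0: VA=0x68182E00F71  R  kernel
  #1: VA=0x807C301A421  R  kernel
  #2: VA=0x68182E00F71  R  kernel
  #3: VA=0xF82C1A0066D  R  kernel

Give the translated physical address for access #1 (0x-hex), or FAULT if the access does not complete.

Walk each access:
#0 VA=0x68182E00F71 (r,kernel):
  L0 @0x18[13] → 0x1B007  P=1,RW=1,US=1,PS=0
  L1 @0x1B[6] → 0x1D007  P=1,RW=1,US=1,PS=0
  L2 @0x1D[23] → 0x20087  P=1,RW=1,US=1,PS=1
  → PA=0x20F71 (huge @L2)  (3 entries read)
#1 VA=0x807C301A421 (r,kernel):
  L0 @0x18[16] → 0x22007  P=1,RW=1,US=1,PS=0
  L1 @0x22[31] → 0x24007  P=1,RW=1,US=1,PS=0
  L2 @0x24[24] → 0x25007  P=1,RW=1,US=1,PS=0
  L3 @0x25[26] → 0x29007  P=1,RW=1,US=1,PS=0
  → PA=0x29421  (4 entries read)
#2 VA=0x68182E00F71 (r,kernel):
  TLB hit vpn=0x68182E00 → PA=0x20F71
#3 VA=0xF82C1A0066D (r,kernel):
  L0 @0x18[31] → 0x2C007  P=1,RW=1,US=1,PS=0
  L1 @0x2C[11] → 0x2E007  P=1,RW=1,US=1,PS=0
  L2 @0x2E[13] → 0x30087  P=1,RW=1,US=1,PS=1
  → PA=0x3066D (huge @L2)  (3 entries read)

Access #1 PA: 0x29421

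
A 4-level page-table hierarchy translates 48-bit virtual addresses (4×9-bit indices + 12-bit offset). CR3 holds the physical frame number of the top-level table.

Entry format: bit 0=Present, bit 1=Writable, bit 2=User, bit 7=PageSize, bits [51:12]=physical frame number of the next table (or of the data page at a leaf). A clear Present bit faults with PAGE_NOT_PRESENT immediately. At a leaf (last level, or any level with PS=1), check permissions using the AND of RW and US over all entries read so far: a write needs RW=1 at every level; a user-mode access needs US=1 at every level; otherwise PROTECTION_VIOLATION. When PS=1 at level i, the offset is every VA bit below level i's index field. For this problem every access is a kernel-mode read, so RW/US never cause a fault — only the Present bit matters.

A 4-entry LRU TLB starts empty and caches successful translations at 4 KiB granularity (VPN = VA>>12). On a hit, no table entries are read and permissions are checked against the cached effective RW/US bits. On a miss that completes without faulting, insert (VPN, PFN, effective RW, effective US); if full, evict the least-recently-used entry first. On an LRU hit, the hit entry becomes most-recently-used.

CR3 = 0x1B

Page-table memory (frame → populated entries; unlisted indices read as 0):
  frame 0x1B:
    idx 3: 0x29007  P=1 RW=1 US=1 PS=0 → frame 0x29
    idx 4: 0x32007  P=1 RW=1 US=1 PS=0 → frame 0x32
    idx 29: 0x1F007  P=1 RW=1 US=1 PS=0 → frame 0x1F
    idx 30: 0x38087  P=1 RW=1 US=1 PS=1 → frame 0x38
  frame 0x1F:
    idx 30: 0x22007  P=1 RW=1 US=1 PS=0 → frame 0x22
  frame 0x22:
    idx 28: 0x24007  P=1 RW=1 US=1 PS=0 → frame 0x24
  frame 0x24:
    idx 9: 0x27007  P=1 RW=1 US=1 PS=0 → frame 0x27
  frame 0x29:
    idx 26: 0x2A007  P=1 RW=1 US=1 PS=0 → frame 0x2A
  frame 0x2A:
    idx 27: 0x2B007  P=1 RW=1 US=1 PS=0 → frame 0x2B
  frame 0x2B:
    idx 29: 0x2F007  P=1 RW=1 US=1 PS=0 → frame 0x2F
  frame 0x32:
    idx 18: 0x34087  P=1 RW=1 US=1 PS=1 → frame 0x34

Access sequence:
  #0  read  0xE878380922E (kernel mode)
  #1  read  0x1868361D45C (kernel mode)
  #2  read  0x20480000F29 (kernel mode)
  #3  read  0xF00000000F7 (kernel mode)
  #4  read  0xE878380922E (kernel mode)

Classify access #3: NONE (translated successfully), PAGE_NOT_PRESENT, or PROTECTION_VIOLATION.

Per-access translation:
#0 VA=0xE878380922E (r,kernel):
  lvl0: tbl 0x1B, slot 29 ⇒ 0x1F007 (P1/RW1/US1/PS0)
  lvl1: tbl 0x1F, slot 30 ⇒ 0x22007 (P1/RW1/US1/PS0)
  lvl2: tbl 0x22, slot 28 ⇒ 0x24007 (P1/RW1/US1/PS0)
  lvl3: tbl 0x24, slot 9 ⇒ 0x27007 (P1/RW1/US1/PS0)
  → PA=0x2722E  (4 entries read)
#1 VA=0x1868361D45C (r,kernel):
  lvl0: tbl 0x1B, slot 3 ⇒ 0x29007 (P1/RW1/US1/PS0)
  lvl1: tbl 0x29, slot 26 ⇒ 0x2A007 (P1/RW1/US1/PS0)
  lvl2: tbl 0x2A, slot 27 ⇒ 0x2B007 (P1/RW1/US1/PS0)
  lvl3: tbl 0x2B, slot 29 ⇒ 0x2F007 (P1/RW1/US1/PS0)
  → PA=0x2F45C  (4 entries read)
#2 VA=0x20480000F29 (r,kernel):
  lvl0: tbl 0x1B, slot 4 ⇒ 0x32007 (P1/RW1/US1/PS0)
  lvl1: tbl 0x32, slot 18 ⇒ 0x34087 (P1/RW1/US1/PS1)
  → PA=0x34F29 (huge @L1)  (2 entries read)
#3 VA=0xF00000000F7 (r,kernel):
  lvl0: tbl 0x1B, slot 30 ⇒ 0x38087 (P1/RW1/US1/PS1)
  → PA=0x380F7 (huge @L0)  (1 entries read)
#4 VA=0xE878380922E (r,kernel):
  TLB hit vpn=0xE8783809 → PA=0x2722E

Access #3 fault: NONE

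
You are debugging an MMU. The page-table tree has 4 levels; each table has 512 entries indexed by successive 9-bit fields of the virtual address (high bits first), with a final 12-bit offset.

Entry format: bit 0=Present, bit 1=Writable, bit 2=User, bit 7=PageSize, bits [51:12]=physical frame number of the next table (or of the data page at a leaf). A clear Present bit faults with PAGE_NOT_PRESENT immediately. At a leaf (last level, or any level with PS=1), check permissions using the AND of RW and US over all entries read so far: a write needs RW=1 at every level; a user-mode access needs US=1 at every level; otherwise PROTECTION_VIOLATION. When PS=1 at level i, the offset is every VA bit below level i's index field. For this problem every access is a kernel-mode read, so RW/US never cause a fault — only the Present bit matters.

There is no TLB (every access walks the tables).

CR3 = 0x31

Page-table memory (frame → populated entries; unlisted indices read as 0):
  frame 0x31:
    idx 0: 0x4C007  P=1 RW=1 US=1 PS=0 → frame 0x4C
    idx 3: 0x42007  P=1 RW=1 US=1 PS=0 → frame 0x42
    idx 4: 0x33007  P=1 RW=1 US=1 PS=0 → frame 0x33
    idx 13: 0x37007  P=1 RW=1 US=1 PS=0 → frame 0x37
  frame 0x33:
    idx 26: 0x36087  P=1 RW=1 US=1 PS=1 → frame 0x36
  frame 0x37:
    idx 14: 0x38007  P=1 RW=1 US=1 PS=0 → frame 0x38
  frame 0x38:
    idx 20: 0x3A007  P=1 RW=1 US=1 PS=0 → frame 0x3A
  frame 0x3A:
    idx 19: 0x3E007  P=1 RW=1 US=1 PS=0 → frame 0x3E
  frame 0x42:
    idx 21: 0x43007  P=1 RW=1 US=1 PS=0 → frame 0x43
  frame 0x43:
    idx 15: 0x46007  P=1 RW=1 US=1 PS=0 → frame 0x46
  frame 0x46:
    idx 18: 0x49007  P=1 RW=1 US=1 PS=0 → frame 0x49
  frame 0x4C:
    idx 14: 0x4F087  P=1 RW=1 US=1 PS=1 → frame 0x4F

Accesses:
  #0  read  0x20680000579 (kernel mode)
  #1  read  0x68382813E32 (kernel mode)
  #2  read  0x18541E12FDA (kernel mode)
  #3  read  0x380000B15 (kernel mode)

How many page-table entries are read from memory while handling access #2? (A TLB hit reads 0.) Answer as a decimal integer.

Walk each access:
#0 VA=0x20680000579 (r,kernel):
  [0] read 0x31 idx=4: raw=0x33007 flags P=1 W=1 U=1 S=0
  [1] read 0x33 idx=26: raw=0x36087 flags P=1 W=1 U=1 S=1
  → PA=0x36579 (huge @L1)  (2 entries read)
#1 VA=0x68382813E32 (r,kernel):
  [0] read 0x31 idx=13: raw=0x37007 flags P=1 W=1 U=1 S=0
  [1] read 0x37 idx=14: raw=0x38007 flags P=1 W=1 U=1 S=0
  [2] read 0x38 idx=20: raw=0x3A007 flags P=1 W=1 U=1 S=0
  [3] read 0x3A idx=19: raw=0x3E007 flags P=1 W=1 U=1 S=0
  → PA=0x3EE32  (4 entries read)
#2 VA=0x18541E12FDA (r,kernel):
  [0] read 0x31 idx=3: raw=0x42007 flags P=1 W=1 U=1 S=0
  [1] read 0x42 idx=21: raw=0x43007 flags P=1 W=1 U=1 S=0
  [2] read 0x43 idx=15: raw=0x46007 flags P=1 W=1 U=1 S=0
  [3] read 0x46 idx=18: raw=0x49007 flags P=1 W=1 U=1 S=0
  → PA=0x49FDA  (4 entries read)
#3 VA=0x380000B15 (r,kernel):
  [0] read 0x31 idx=0: raw=0x4C007 flags P=1 W=1 U=1 S=0
  [1] read 0x4C idx=14: raw=0x4F087 flags P=1 W=1 U=1 S=1
  → PA=0x4FB15 (huge @L1)  (2 entries read)

Entries read for #2: 4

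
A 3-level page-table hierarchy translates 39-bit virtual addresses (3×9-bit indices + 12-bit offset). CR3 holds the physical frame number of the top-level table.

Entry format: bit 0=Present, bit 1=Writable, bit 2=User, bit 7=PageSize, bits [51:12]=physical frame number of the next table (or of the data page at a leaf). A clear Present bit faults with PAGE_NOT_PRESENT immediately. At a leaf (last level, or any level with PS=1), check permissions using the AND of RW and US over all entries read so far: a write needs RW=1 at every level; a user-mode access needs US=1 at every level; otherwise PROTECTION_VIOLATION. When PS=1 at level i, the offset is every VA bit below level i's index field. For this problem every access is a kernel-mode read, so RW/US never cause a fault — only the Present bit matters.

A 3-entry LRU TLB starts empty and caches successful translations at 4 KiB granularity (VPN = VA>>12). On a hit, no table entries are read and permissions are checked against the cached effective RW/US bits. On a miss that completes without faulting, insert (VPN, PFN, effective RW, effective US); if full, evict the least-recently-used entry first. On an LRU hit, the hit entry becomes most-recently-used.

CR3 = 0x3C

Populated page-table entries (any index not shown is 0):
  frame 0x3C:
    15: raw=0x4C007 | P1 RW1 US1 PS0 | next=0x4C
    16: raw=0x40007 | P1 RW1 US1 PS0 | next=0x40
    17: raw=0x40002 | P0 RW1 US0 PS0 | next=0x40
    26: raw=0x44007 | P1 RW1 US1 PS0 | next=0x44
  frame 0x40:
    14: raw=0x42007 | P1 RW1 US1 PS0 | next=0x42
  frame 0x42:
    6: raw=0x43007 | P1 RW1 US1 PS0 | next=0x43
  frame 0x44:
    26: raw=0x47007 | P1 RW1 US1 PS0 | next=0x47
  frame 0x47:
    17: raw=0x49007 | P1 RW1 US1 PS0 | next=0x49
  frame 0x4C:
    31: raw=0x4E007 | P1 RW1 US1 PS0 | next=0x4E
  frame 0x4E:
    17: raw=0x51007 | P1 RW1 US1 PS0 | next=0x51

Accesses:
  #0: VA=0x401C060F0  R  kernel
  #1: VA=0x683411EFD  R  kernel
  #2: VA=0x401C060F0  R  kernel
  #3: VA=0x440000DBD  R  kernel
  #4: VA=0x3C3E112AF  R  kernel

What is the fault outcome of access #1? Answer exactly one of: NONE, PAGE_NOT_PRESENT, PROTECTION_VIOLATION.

Walk each access:
#0 VA=0x401C060F0 (r,kernel):
  L0: frame=0x3C idx=16 entry=0x40007 [P=1 RW=1 US=1 PS=0]
  L1: frame=0x40 idx=14 entry=0x42007 [P=1 RW=1 US=1 PS=0]
  L2: frame=0x42 idx=6 entry=0x43007 [P=1 RW=1 US=1 PS=0]
  ✓ 0x430F0  — 3 lookups
#1 VA=0x683411EFD (r,kernel):
  L0: frame=0x3C idx=26 entry=0x44007 [P=1 RW=1 US=1 PS=0]
  L1: frame=0x44 idx=26 entry=0x47007 [P=1 RW=1 US=1 PS=0]
  L2: frame=0x47 idx=17 entry=0x49007 [P=1 RW=1 US=1 PS=0]
  ✓ 0x49EFD  — 3 lookups
#2 VA=0x401C060F0 (r,kernel):
  TLB hit vpn=0x401C06 → PA=0x430F0
#3 VA=0x440000DBD (r,kernel):
  L0: frame=0x3C idx=17 entry=0x40002 [P=0 RW=1 US=0 PS=0]
  ✗ PAGE_NOT_PRESENT  [1 reads]
#4 VA=0x3C3E112AF (r,kernel):
  L0: frame=0x3C idx=15 entry=0x4C007 [P=1 RW=1 US=1 PS=0]
  L1: frame=0x4C idx=31 entry=0x4E007 [P=1 RW=1 US=1 PS=0]
  L2: frame=0x4E idx=17 entry=0x51007 [P=1 RW=1 US=1 PS=0]
  ✓ 0x512AF  — 3 lookups

Access #1 fault: NONE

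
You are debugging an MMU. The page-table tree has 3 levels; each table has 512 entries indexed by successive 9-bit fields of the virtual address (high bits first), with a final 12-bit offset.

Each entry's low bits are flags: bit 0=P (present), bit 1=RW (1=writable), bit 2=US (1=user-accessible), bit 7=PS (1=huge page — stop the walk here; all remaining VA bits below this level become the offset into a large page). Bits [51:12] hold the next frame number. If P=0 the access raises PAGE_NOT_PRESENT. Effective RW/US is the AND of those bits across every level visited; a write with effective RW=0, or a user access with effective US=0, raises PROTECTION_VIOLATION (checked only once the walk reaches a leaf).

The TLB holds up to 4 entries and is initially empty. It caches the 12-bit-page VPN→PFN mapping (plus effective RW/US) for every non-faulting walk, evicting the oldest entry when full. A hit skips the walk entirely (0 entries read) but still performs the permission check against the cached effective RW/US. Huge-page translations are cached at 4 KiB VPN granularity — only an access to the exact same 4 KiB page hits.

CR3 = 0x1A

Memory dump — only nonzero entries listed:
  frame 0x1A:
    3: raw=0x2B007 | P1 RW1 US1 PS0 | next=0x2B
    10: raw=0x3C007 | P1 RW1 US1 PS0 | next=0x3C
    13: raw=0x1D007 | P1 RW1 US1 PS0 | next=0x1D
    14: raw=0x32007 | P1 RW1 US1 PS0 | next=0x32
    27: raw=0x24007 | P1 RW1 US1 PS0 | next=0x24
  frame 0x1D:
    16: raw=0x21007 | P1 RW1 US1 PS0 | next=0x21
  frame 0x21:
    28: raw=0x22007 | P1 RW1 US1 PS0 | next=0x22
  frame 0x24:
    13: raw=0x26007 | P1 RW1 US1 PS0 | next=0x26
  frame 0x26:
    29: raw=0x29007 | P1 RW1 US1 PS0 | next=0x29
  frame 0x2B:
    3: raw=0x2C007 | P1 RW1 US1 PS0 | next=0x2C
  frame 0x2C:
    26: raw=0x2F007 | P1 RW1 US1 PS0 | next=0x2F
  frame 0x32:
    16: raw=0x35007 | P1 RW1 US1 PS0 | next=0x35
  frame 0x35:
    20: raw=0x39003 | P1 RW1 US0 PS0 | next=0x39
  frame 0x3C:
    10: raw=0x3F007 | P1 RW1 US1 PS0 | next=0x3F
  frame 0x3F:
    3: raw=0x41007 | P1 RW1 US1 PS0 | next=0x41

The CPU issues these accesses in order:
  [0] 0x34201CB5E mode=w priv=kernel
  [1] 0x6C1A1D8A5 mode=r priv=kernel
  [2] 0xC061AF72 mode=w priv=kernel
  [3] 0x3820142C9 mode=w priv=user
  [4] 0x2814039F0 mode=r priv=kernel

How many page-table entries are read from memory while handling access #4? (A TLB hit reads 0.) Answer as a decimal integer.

Per-access translation:
#0 VA=0x34201CB5E (w,kernel):
  L0 @0x1A[13] → 0x1D007  P=1,RW=1,US=1,PS=0
  L1 @0x1D[16] → 0x21007  P=1,RW=1,US=1,PS=0
  L2 @0x21[28] → 0x22007  P=1,RW=1,US=1,PS=0
  ⇒ phys 0x22B5E  [3 reads]
#1 VA=0x6C1A1D8A5 (r,kernel):
  L0 @0x1A[27] → 0x24007  P=1,RW=1,US=1,PS=0
  L1 @0x24[13] → 0x26007  P=1,RW=1,US=1,PS=0
  L2 @0x26[29] → 0x29007  P=1,RW=1,US=1,PS=0
  ⇒ phys 0x298A5  [3 reads]
#2 VA=0xC061AF72 (w,kernel):
  L0 @0x1A[3] → 0x2B007  P=1,RW=1,US=1,PS=0
  L1 @0x2B[3] → 0x2C007  P=1,RW=1,US=1,PS=0
  L2 @0x2C[26] → 0x2F007  P=1,RW=1,US=1,PS=0
  ⇒ phys 0x2FF72  [3 reads]
#3 VA=0x3820142C9 (w,user):
  L0 @0x1A[14] → 0x32007  P=1,RW=1,US=1,PS=0
  L1 @0x32[16] → 0x35007  P=1,RW=1,US=1,PS=0
  L2 @0x35[20] → 0x39003  P=1,RW=1,US=0,PS=0
  → PROTECTION_VIOLATION  (3 entries read)
#4 VA=0x2814039F0 (r,kernel):
  L0 @0x1A[10] → 0x3C007  P=1,RW=1,US=1,PS=0
  L1 @0x3C[10] → 0x3F007  P=1,RW=1,US=1,PS=0
  L2 @0x3F[3] → 0x41007  P=1,RW=1,US=1,PS=0
  ⇒ phys 0x419F0  [3 reads]

Entries read for #4: 3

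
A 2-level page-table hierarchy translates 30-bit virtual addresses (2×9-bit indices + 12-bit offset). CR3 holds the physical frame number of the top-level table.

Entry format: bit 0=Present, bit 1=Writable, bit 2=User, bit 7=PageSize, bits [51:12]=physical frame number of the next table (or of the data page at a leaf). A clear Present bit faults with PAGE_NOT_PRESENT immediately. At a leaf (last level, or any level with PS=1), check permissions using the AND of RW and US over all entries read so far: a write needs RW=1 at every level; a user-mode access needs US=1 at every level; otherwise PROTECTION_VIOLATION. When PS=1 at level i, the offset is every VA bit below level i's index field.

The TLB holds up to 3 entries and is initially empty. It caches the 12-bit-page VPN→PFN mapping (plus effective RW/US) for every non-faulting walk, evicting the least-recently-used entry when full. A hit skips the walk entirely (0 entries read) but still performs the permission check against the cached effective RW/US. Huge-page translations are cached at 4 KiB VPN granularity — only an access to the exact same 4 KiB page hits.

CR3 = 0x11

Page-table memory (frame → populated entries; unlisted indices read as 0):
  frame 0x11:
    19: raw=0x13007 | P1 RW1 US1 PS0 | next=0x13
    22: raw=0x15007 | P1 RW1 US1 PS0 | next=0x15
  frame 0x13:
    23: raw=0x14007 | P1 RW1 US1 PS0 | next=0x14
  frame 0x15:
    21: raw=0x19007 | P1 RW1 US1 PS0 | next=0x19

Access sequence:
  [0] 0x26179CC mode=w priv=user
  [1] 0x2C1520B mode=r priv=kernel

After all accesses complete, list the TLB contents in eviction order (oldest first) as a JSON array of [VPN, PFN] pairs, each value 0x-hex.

Per-access translation:
#0 VA=0x26179CC (w,user):
  L0 @0x11[19] → 0x13007  P=1,RW=1,US=1,PS=0
  L1 @0x13[23] → 0x14007  P=1,RW=1,US=1,PS=0
  → PA=0x149CC  (2 entries read)
#1 VA=0x2C1520B (r,kernel):
  L0 @0x11[22] → 0x15007  P=1,RW=1,US=1,PS=0
  L1 @0x15[21] → 0x19007  P=1,RW=1,US=1,PS=0
  → PA=0x1920B  (2 entries read)

TLB: [["0x2617", "0x14"], ["0x2C15", "0x19"]]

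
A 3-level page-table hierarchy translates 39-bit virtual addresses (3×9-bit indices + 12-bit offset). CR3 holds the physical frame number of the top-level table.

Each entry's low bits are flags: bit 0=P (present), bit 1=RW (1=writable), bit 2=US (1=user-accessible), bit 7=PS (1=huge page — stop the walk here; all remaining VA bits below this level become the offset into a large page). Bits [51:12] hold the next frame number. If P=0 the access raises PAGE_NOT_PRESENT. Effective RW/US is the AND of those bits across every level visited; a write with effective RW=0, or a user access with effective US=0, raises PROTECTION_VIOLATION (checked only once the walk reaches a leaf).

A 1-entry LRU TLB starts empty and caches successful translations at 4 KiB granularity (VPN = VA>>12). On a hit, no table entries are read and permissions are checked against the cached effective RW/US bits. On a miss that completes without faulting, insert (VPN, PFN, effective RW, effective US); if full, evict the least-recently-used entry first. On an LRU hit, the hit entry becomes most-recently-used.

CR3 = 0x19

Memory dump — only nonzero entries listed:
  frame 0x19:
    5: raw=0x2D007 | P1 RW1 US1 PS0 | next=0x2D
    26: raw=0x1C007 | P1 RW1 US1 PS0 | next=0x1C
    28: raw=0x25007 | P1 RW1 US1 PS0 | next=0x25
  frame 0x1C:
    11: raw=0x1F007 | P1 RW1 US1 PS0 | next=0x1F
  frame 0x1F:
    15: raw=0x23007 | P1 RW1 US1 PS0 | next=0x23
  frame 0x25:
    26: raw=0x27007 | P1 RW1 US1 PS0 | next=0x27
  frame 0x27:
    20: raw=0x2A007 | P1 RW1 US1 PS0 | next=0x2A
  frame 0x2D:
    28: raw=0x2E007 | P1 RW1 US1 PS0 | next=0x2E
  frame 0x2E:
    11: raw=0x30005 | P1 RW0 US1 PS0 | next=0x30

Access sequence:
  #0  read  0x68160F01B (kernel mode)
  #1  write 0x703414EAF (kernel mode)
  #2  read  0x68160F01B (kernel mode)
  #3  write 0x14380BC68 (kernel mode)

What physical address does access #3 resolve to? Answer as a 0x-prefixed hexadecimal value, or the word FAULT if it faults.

Walk each access:
#0 VA=0x68160F01B (r,kernel):
  L0 @0x19[26] → 0x1C007  P=1,RW=1,US=1,PS=0
  L1 @0x1C[11] → 0x1F007  P=1,RW=1,US=1,PS=0
  L2 @0x1F[15] → 0x23007  P=1,RW=1,US=1,PS=0
  ✓ 0x2301B  — 3 lookups
#1 VA=0x703414EAF (w,kernel):
  L0 @0x19[28] → 0x25007  P=1,RW=1,US=1,PS=0
  L1 @0x25[26] → 0x27007  P=1,RW=1,US=1,PS=0
  L2 @0x27[20] → 0x2A007  P=1,RW=1,US=1,PS=0
  ✓ 0x2AEAF  — 3 lookups
#2 VA=0x68160F01B (r,kernel):
  L0 @0x19[26] → 0x1C007  P=1,RW=1,US=1,PS=0
  L1 @0x1C[11] → 0x1F007  P=1,RW=1,US=1,PS=0
  L2 @0x1F[15] → 0x23007  P=1,RW=1,US=1,PS=0
  ✓ 0x2301B  — 3 lookups
#3 VA=0x14380BC68 (w,kernel):
  L0 @0x19[5] → 0x2D007  P=1,RW=1,US=1,PS=0
  L1 @0x2D[28] → 0x2E007  P=1,RW=1,US=1,PS=0
  L2 @0x2E[11] → 0x30005  P=1,RW=0,US=1,PS=0
  ⇒ fault: PROTECTION_VIOLATION  — 3 lookups

Access #3 PA: FAULT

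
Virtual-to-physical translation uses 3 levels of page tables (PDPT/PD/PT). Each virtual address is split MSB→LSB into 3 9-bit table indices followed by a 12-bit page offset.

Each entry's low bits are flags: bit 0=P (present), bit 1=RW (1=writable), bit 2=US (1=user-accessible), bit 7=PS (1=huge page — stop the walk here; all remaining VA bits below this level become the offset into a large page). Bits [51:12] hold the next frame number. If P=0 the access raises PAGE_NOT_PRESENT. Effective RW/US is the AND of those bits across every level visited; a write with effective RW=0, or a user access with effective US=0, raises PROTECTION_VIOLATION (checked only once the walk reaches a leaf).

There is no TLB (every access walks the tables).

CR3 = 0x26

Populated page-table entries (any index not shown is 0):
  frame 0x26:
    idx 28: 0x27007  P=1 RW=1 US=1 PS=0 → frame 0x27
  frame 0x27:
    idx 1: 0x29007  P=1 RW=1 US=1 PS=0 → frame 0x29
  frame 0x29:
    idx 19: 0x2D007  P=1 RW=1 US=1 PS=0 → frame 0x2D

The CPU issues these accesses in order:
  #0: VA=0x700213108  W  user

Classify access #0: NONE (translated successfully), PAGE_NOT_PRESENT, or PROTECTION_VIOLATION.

Walk each access:
#0 VA=0x700213108 (w,user):
  L0 @0x26[28] → 0x27007  P=1,RW=1,US=1,PS=0
  L1 @0x27[1] → 0x29007  P=1,RW=1,US=1,PS=0
  L2 @0x29[19] → 0x2D007  P=1,RW=1,US=1,PS=0
  → PA=0x2D108  (3 entries read)

Access #0 fault: NONE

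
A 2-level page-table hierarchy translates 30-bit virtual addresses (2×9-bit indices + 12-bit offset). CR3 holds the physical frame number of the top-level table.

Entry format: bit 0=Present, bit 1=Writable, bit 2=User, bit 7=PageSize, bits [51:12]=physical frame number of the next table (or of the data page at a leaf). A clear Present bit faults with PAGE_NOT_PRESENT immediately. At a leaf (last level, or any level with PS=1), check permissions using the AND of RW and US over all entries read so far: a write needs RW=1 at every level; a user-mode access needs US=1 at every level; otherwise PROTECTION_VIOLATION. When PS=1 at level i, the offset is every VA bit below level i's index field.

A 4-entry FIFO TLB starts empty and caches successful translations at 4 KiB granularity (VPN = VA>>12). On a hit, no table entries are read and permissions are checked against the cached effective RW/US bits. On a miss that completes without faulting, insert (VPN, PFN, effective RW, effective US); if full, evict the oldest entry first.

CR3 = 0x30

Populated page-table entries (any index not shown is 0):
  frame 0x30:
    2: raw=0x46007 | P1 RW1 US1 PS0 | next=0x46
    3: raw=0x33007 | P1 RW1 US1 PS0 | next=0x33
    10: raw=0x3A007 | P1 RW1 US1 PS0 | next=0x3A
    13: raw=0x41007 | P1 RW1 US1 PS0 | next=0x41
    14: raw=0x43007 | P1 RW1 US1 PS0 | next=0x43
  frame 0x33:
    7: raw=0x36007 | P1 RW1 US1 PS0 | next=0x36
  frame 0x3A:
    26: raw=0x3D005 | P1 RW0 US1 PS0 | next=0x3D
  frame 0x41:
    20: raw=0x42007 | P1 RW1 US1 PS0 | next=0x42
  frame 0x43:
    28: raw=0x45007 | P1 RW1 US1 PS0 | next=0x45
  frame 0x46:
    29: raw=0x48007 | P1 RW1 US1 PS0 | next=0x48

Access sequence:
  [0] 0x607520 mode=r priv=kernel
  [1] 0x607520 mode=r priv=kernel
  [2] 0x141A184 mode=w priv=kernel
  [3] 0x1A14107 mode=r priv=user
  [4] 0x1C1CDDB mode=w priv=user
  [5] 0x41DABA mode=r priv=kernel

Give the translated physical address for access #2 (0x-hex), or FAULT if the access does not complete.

Per-access translation:
#0 VA=0x607520 (r,kernel):
  lvl0: tbl 0x30, slot 3 ⇒ 0x33007 (P1/RW1/US1/PS0)
  lvl1: tbl 0x33, slot 7 ⇒ 0x36007 (P1/RW1/US1/PS0)
  → PA=0x36520  (2 entries read)
#1 VA=0x607520 (r,kernel):
  TLB hit vpn=0x607 → PA=0x36520
#2 VA=0x141A184 (w,kernel):
  lvl0: tbl 0x30, slot 10 ⇒ 0x3A007 (P1/RW1/US1/PS0)
  lvl1: tbl 0x3A, slot 26 ⇒ 0x3D005 (P1/RW0/US1/PS0)
  ✗ PROTECTION_VIOLATION  [2 reads]
#3 VA=0x1A14107 (r,user):
  lvl0: tbl 0x30, slot 13 ⇒ 0x41007 (P1/RW1/US1/PS0)
  lvl1: tbl 0x41, slot 20 ⇒ 0x42007 (P1/RW1/US1/PS0)
  → PA=0x42107  (2 entries read)
#4 VA=0x1C1CDDB (w,user):
  lvl0: tbl 0x30, slot 14 ⇒ 0x43007 (P1/RW1/US1/PS0)
  lvl1: tbl 0x43, slot 28 ⇒ 0x45007 (P1/RW1/US1/PS0)
  → PA=0x45DDB  (2 entries read)
#5 VA=0x41DABA (r,kernel):
  lvl0: tbl 0x30, slot 2 ⇒ 0x46007 (P1/RW1/US1/PS0)
  lvl1: tbl 0x46, slot 29 ⇒ 0x48007 (P1/RW1/US1/PS0)
  → PA=0x48ABA  (2 entries read)

Access #2 PA: FAULT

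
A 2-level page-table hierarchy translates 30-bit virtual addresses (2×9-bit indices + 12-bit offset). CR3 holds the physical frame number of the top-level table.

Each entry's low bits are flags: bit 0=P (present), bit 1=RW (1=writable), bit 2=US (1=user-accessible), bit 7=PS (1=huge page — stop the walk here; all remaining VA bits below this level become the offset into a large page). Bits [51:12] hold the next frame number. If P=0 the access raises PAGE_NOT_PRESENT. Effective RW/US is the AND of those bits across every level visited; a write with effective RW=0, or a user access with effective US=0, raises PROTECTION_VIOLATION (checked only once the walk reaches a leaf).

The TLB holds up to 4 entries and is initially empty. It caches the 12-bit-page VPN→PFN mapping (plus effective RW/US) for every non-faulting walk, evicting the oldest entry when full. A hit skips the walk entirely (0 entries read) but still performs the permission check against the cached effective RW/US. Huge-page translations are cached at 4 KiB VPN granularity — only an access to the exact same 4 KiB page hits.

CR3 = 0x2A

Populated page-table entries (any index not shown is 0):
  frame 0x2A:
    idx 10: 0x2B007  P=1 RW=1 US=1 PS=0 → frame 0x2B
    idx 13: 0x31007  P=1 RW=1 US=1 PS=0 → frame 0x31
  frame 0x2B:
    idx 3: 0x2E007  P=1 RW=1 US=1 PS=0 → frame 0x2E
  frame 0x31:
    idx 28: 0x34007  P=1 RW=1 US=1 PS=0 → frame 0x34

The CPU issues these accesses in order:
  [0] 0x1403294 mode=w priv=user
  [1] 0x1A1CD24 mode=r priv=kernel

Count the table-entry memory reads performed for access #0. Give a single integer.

Trace:
#0 VA=0x1403294 (w,user):
  lvl0: tbl 0x2A, slot 10 ⇒ 0x2B007 (P1/RW1/US1/PS0)
  lvl1: tbl 0x2B, slot 3 ⇒ 0x2E007 (P1/RW1/US1/PS0)
  → PA=0x2E294  (2 entries read)
#1 VA=0x1A1CD24 (r,kernel):
  lvl0: tbl 0x2A, slot 13 ⇒ 0x31007 (P1/RW1/US1/PS0)
  lvl1: tbl 0x31, slot 28 ⇒ 0x34007 (P1/RW1/US1/PS0)
  → PA=0x34D24  (2 entries read)

Entries read for #0: 2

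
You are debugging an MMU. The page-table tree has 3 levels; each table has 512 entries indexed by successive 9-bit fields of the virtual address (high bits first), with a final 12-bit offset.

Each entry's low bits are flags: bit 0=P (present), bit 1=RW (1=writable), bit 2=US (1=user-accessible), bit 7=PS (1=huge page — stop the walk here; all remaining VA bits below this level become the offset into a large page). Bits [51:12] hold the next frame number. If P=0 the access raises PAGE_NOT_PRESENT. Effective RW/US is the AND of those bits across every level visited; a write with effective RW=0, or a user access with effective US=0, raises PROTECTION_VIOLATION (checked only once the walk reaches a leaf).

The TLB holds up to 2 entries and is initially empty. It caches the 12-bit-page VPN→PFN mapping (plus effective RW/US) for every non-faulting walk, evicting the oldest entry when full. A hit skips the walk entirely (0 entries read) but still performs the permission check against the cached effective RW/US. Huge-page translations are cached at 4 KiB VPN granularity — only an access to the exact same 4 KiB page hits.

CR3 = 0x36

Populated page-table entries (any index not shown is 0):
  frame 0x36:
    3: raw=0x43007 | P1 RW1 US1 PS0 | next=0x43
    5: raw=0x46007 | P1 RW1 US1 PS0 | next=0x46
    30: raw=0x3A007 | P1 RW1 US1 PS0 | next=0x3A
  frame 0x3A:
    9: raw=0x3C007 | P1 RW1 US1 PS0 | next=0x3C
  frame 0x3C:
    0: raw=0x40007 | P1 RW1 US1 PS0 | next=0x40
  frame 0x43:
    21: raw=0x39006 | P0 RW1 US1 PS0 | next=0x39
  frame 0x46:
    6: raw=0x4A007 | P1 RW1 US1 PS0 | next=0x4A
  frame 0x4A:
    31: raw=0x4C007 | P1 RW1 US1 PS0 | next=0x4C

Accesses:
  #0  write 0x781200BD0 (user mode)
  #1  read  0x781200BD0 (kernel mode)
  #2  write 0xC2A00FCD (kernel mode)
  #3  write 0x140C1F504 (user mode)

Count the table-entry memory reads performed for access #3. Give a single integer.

Trace:
#0 VA=0x781200BD0 (w,user):
  [0] read 0x36 idx=30: raw=0x3A007 flags P=1 W=1 U=1 S=0
  [1] read 0x3A idx=9: raw=0x3C007 flags P=1 W=1 U=1 S=0
  [2] read 0x3C idx=0: raw=0x40007 flags P=1 W=1 U=1 S=0
  ✓ 0x40BD0  — 3 lookups
#1 VA=0x781200BD0 (r,kernel):
  TLB hit vpn=0x781200 → PA=0x40BD0
#2 VA=0xC2A00FCD (w,kernel):
  [0] read 0x36 idx=3: raw=0x43007 flags P=1 W=1 U=1 S=0
  [1] read 0x43 idx=21: raw=0x39006 flags P=0 W=1 U=1 S=0
  ✗ PAGE_NOT_PRESENT  [2 reads]
#3 VA=0x140C1F504 (w,user):
  [0] read 0x36 idx=5: raw=0x46007 flags P=1 W=1 U=1 S=0
  [1] read 0x46 idx=6: raw=0x4A007 flags P=1 W=1 U=1 S=0
  [2] read 0x4A idx=31: raw=0x4C007 flags P=1 W=1 U=1 S=0
  ✓ 0x4C504  — 3 lookups

Entries read for #3: 3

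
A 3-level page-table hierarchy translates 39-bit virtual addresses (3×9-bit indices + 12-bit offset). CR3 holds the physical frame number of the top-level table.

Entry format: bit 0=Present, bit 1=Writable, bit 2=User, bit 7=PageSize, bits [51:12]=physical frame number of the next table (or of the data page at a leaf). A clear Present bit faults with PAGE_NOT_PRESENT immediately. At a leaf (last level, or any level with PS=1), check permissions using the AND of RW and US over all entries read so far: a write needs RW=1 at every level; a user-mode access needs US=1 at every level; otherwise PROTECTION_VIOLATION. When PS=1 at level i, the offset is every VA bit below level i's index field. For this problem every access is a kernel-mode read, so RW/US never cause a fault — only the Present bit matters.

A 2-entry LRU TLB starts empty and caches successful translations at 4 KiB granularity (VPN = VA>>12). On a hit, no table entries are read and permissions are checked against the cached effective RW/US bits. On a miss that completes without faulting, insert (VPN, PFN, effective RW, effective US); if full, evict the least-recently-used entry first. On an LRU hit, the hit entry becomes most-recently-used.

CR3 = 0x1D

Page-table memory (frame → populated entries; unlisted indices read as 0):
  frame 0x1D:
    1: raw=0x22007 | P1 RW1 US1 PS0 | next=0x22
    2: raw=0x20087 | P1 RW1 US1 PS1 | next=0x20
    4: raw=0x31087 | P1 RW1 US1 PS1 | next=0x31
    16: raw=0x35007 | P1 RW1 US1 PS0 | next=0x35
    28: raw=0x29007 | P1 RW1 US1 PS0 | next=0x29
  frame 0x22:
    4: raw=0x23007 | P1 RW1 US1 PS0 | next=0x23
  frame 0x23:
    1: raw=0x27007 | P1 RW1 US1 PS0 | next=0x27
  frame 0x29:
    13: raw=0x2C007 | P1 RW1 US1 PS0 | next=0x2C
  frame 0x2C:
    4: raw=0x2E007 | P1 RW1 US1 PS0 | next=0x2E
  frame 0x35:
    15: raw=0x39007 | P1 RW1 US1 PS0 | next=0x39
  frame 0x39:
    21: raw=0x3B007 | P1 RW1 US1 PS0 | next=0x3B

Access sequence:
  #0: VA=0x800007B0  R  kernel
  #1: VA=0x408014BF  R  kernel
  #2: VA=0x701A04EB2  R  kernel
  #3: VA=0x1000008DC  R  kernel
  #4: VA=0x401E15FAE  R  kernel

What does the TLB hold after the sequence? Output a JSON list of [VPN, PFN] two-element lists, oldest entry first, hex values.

Walk each access:
#0 VA=0x800007B0 (r,kernel):
  lvl0: tbl 0x1D, slot 2 ⇒ 0x20087 (P1/RW1/US1/PS1)
  ⇒ phys 0x207B0 (huge @L0)  [1 reads]
#1 VA=0x408014BF (r,kernel):
  lvl0: tbl 0x1D, slot 1 ⇒ 0x22007 (P1/RW1/US1/PS0)
  lvl1: tbl 0x22, slot 4 ⇒ 0x23007 (P1/RW1/US1/PS0)
  lvl2: tbl 0x23, slot 1 ⇒ 0x27007 (P1/RW1/US1/PS0)
  ⇒ phys 0x274BF  [3 reads]
#2 VA=0x701A04EB2 (r,kernel):
  lvl0: tbl 0x1D, slot 28 ⇒ 0x29007 (P1/RW1/US1/PS0)
  lvl1: tbl 0x29, slot 13 ⇒ 0x2C007 (P1/RW1/US1/PS0)
  lvl2: tbl 0x2C, slot 4 ⇒ 0x2E007 (P1/RW1/US1/PS0)
  ⇒ phys 0x2EEB2  [3 reads]
#3 VA=0x1000008DC (r,kernel):
  lvl0: tbl 0x1D, slot 4 ⇒ 0x31087 (P1/RW1/US1/PS1)
  ⇒ phys 0x318DC (huge @L0)  [1 reads]
#4 VA=0x401E15FAE (r,kernel):
  lvl0: tbl 0x1D, slot 16 ⇒ 0x35007 (P1/RW1/US1/PS0)
  lvl1: tbl 0x35, slot 15 ⇒ 0x39007 (P1/RW1/US1/PS0)
  lvl2: tbl 0x39, slot 21 ⇒ 0x3B007 (P1/RW1/US1/PS0)
  ⇒ phys 0x3BFAE  [3 reads]

TLB: [["0x100000", "0x31"], ["0x401E15", "0x3B"]]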